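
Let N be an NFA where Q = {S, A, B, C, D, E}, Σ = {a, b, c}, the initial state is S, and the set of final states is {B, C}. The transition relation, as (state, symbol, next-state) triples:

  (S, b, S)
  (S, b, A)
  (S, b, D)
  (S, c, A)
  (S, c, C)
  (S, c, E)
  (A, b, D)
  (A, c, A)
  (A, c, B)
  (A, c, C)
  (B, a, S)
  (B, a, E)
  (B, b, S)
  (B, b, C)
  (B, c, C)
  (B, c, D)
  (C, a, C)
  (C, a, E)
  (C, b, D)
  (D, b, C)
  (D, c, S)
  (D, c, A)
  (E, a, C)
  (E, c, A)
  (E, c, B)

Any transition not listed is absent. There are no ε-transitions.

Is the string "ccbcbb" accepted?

Yes

Start in {S}.
Read 'c': {S} → {A, C, E}.
Read 'c': {A, C, E} → {A, B, C}.
Read 'b': {A, B, C} → {S, C, D}.
Read 'c': {S, C, D} → {S, A, C, E}.
Read 'b': {S, A, C, E} → {S, A, D}.
Read 'b': {S, A, D} → {S, A, C, D}.
The final set {S, A, C, D} contains the accepting state C.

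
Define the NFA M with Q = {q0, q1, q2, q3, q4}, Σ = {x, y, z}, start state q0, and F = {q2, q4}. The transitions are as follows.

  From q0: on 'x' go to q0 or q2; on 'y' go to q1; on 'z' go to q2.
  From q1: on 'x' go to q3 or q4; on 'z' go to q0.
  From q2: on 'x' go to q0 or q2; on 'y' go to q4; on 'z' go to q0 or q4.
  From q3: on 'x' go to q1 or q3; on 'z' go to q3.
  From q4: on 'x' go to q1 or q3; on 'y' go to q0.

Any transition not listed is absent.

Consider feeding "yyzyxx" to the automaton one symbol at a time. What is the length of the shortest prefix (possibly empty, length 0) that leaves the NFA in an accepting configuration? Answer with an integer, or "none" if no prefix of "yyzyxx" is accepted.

Start in {q0}.
Read 'y': {q0} → {q1}.
Read 'y': {q1} → ∅.
The set is empty and remains empty for the remaining 4 symbols.
No reachable set along the way intersects F.

none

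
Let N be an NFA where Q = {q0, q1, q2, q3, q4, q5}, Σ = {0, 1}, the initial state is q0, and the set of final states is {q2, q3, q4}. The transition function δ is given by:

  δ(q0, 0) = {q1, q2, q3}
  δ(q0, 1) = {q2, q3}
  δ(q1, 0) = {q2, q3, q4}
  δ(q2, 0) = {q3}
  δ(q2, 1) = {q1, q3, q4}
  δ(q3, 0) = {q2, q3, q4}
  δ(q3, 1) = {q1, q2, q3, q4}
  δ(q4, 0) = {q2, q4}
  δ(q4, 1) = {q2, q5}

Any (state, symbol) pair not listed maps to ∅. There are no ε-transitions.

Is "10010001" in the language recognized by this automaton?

Yes

Start in {q0}.
Read '1': q0→{q2, q3}; now {q2, q3}.
Read '0': q2→{q3}, q3→{q2, q3, q4}; now {q2, q3, q4}.
Read '0': q2→{q3}, q3→{q2, q3, q4}, q4→{q2, q4}; now {q2, q3, q4}.
Read '1': q2→{q1, q3, q4}, q3→{q1, q2, q3, q4}, q4→{q2, q5}; now {q1, q2, q3, q4, q5}.
Read '0': q1→{q2, q3, q4}, q2→{q3}, q3→{q2, q3, q4}, q4→{q2, q4}, q5→∅; now {q2, q3, q4}.
Read '0': q2→{q3}, q3→{q2, q3, q4}, q4→{q2, q4}; now {q2, q3, q4}.
Read '0': q2→{q3}, q3→{q2, q3, q4}, q4→{q2, q4}; now {q2, q3, q4}.
Read '1': q2→{q1, q3, q4}, q3→{q1, q2, q3, q4}, q4→{q2, q5}; now {q1, q2, q3, q4, q5}.
The final set {q1, q2, q3, q4, q5} contains the accepting states q2, q3, q4.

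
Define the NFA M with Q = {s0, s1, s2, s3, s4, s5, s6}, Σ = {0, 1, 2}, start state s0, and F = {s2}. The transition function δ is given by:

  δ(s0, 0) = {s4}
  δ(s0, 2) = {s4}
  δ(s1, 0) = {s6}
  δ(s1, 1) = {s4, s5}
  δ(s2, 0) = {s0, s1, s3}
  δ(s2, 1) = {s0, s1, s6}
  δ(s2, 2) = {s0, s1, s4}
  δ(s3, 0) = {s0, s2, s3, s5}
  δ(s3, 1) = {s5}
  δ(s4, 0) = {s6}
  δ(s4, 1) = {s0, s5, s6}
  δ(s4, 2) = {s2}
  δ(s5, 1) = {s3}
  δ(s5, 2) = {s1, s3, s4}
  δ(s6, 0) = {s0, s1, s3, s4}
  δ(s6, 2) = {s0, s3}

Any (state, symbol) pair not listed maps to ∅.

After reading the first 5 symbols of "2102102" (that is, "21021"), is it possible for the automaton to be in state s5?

Yes

Start in {s0}.
Read '2': s0→{s4}; now {s4}.
Read '1': s4→{s0, s5, s6}; now {s0, s5, s6}.
Read '0': s0→{s4}, s5→∅, s6→{s0, s1, s3, s4}; now {s0, s1, s3, s4}.
Read '2': s0→{s4}, s1→∅, s3→∅, s4→{s2}; now {s2, s4}.
Read '1': s2→{s0, s1, s6}, s4→{s0, s5, s6}; now {s0, s1, s5, s6}.
State s5 is in {s0, s1, s5, s6}.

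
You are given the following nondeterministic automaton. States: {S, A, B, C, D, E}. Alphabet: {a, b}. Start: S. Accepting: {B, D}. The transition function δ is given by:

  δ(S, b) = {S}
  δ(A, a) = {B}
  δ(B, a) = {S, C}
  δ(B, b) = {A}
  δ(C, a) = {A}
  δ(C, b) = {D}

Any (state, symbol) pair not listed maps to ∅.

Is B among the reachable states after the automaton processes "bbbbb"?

Start in {S}.
Read 'b': S→{S}; now {S}.
Read 'b': S→{S}; now {S}.
Read 'b': S→{S}; now {S}.
Read 'b': S→{S}; now {S}.
Read 'b': S→{S}; now {S}.
State B is not in {S}.

No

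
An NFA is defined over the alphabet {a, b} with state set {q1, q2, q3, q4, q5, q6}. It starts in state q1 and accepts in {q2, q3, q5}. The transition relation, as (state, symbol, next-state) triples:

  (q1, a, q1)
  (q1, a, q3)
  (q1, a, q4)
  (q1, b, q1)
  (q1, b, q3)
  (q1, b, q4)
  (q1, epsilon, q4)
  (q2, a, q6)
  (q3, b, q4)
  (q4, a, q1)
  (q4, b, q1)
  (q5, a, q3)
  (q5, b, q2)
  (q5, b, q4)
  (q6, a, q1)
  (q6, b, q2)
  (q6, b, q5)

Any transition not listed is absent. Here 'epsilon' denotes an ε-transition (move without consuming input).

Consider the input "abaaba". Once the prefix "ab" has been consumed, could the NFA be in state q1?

Yes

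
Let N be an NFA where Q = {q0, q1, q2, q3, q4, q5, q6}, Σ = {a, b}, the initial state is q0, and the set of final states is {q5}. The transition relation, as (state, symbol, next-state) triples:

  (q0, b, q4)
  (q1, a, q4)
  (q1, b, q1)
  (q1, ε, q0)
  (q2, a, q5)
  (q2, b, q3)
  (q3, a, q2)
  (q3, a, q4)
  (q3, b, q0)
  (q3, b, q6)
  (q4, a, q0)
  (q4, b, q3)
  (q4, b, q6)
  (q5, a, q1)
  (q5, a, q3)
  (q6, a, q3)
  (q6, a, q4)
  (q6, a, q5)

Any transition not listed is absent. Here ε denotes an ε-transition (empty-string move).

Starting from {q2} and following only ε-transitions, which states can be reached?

{q2}

Begin with {q2}.
No ε-moves leave this set, so the closure equals the set itself.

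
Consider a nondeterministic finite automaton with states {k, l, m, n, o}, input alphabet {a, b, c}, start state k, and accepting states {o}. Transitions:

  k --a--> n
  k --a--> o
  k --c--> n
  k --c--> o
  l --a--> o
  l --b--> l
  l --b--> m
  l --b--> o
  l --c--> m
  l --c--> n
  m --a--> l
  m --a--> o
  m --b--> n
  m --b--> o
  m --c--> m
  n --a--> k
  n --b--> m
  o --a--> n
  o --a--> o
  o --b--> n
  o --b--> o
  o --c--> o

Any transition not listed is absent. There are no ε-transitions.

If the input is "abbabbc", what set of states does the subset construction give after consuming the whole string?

{m, n, o}

Start in {k}.
Read 'a': k→{n, o}; now {n, o}.
Read 'b': n→{m}, o→{n, o}; now {m, n, o}.
Read 'b': m→{n, o}, n→{m}, o→{n, o}; now {m, n, o}.
Read 'a': m→{l, o}, n→{k}, o→{n, o}; now {k, l, n, o}.
Read 'b': k→∅, l→{l, m, o}, n→{m}, o→{n, o}; now {l, m, n, o}.
Read 'b': l→{l, m, o}, m→{n, o}, n→{m}, o→{n, o}; now {l, m, n, o}.
Read 'c': l→{m, n}, m→{m}, n→∅, o→{o}; now {m, n, o}.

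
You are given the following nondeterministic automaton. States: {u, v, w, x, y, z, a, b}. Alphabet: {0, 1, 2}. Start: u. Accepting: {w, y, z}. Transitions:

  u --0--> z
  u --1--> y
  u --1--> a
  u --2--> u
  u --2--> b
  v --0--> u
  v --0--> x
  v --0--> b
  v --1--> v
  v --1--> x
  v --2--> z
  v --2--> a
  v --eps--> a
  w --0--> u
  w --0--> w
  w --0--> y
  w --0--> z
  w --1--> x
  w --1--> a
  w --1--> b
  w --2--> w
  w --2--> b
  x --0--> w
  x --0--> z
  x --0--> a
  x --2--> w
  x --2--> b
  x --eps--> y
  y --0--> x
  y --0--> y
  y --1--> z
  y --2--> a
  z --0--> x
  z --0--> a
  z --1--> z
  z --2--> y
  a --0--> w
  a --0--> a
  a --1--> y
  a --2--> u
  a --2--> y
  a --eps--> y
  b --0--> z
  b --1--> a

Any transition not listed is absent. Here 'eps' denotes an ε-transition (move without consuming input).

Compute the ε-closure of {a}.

{y, a}

Begin with {a}.
ε-move a → y; add y.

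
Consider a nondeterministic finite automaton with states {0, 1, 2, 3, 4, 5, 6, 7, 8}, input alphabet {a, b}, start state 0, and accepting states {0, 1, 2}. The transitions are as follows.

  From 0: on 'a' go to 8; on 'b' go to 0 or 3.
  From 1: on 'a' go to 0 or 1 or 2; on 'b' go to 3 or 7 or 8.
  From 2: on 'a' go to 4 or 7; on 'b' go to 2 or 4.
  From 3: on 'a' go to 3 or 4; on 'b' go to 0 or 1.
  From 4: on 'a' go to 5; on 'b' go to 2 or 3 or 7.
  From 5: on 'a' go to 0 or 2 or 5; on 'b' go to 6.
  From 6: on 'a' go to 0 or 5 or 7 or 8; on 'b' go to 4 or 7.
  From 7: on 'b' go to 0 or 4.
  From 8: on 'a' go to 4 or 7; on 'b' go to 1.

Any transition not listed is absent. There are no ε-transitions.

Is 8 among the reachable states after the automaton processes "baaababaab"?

Yes

Start in {0}.
Read 'b': 0→{0, 3}; now {0, 3}.
Read 'a': 0→{8}, 3→{3, 4}; now {3, 4, 8}.
Read 'a': 3→{3, 4}, 4→{5}, 8→{4, 7}; now {3, 4, 5, 7}.
Read 'a': 3→{3, 4}, 4→{5}, 5→{0, 2, 5}, 7→∅; now {0, 2, 3, 4, 5}.
Read 'b': 0→{0, 3}, 2→{2, 4}, 3→{0, 1}, 4→{2, 3, 7}, 5→{6}; now {0, 1, 2, 3, 4, 6, 7}.
Read 'a': 0→{8}, 1→{0, 1, 2}, 2→{4, 7}, 3→{3, 4}, 4→{5}, 6→{0, 5, 7, 8}, 7→∅; now {0, 1, 2, 3, 4, 5, 7, 8}.
Read 'b': 0→{0, 3}, 1→{3, 7, 8}, 2→{2, 4}, 3→{0, 1}, 4→{2, 3, 7}, 5→{6}, 7→{0, 4}, 8→{1}; now {0, 1, 2, 3, 4, 6, 7, 8}.
Read 'a': 0→{8}, 1→{0, 1, 2}, 2→{4, 7}, 3→{3, 4}, 4→{5}, 6→{0, 5, 7, 8}, 7→∅, 8→{4, 7}; now {0, 1, 2, 3, 4, 5, 7, 8}.
Read 'a': 0→{8}, 1→{0, 1, 2}, 2→{4, 7}, 3→{3, 4}, 4→{5}, 5→{0, 2, 5}, 7→∅, 8→{4, 7}; now {0, 1, 2, 3, 4, 5, 7, 8}.
Read 'b': 0→{0, 3}, 1→{3, 7, 8}, 2→{2, 4}, 3→{0, 1}, 4→{2, 3, 7}, 5→{6}, 7→{0, 4}, 8→{1}; now {0, 1, 2, 3, 4, 6, 7, 8}.
State 8 is in {0, 1, 2, 3, 4, 6, 7, 8}.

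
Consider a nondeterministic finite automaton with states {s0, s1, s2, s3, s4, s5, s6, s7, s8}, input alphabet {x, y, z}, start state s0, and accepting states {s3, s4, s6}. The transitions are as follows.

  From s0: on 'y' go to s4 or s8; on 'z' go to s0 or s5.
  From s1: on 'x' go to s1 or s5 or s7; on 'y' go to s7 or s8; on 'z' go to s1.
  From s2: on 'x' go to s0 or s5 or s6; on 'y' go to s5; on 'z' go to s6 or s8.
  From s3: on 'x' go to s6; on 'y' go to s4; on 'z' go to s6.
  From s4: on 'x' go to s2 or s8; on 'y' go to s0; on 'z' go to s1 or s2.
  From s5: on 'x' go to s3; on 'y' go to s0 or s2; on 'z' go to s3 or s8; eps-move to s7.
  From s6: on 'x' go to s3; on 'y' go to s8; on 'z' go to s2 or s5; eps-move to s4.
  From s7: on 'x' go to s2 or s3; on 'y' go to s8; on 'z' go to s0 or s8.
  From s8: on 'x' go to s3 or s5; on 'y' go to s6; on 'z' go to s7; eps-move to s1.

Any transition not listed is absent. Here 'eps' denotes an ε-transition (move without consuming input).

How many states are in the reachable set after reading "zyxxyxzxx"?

Start in {s0}.
Read 'z': s0→{s0, s5}; union {s0, s5}; ε-closure = {s0, s5, s7}.
Read 'y': s0→{s4, s8}, s5→{s0, s2}, s7→{s8}; union {s0, s2, s4, s8}; ε-closure = {s0, s1, s2, s4, s8}.
Read 'x': s0→∅, s1→{s1, s5, s7}, s2→{s0, s5, s6}, s4→{s2, s8}, s8→{s3, s5}; union {s0, s1, s2, s3, s5, s6, s7, s8}; ε-closure = {s0, s1, s2, s3, s4, s5, s6, s7, s8}.
Read 'x': s0→∅, s1→{s1, s5, s7}, s2→{s0, s5, s6}, s3→{s6}, s4→{s2, s8}, s5→{s3}, s6→{s3}, s7→{s2, s3}, s8→{s3, s5}; union {s0, s1, s2, s3, s5, s6, s7, s8}; ε-closure = {s0, s1, s2, s3, s4, s5, s6, s7, s8}.
Read 'y': s0→{s4, s8}, s1→{s7, s8}, s2→{s5}, s3→{s4}, s4→{s0}, s5→{s0, s2}, s6→{s8}, s7→{s8}, s8→{s6}; union {s0, s2, s4, s5, s6, s7, s8}; ε-closure = {s0, s1, s2, s4, s5, s6, s7, s8}.
Read 'x': s0→∅, s1→{s1, s5, s7}, s2→{s0, s5, s6}, s4→{s2, s8}, s5→{s3}, s6→{s3}, s7→{s2, s3}, s8→{s3, s5}; union {s0, s1, s2, s3, s5, s6, s7, s8}; ε-closure = {s0, s1, s2, s3, s4, s5, s6, s7, s8}.
Read 'z': s0→{s0, s5}, s1→{s1}, s2→{s6, s8}, s3→{s6}, s4→{s1, s2}, s5→{s3, s8}, s6→{s2, s5}, s7→{s0, s8}, s8→{s7}; union {s0, s1, s2, s3, s5, s6, s7, s8}; ε-closure = {s0, s1, s2, s3, s4, s5, s6, s7, s8}.
Read 'x': s0→∅, s1→{s1, s5, s7}, s2→{s0, s5, s6}, s3→{s6}, s4→{s2, s8}, s5→{s3}, s6→{s3}, s7→{s2, s3}, s8→{s3, s5}; union {s0, s1, s2, s3, s5, s6, s7, s8}; ε-closure = {s0, s1, s2, s3, s4, s5, s6, s7, s8}.
Read 'x': s0→∅, s1→{s1, s5, s7}, s2→{s0, s5, s6}, s3→{s6}, s4→{s2, s8}, s5→{s3}, s6→{s3}, s7→{s2, s3}, s8→{s3, s5}; union {s0, s1, s2, s3, s5, s6, s7, s8}; ε-closure = {s0, s1, s2, s3, s4, s5, s6, s7, s8}.
That set has 9 states.

9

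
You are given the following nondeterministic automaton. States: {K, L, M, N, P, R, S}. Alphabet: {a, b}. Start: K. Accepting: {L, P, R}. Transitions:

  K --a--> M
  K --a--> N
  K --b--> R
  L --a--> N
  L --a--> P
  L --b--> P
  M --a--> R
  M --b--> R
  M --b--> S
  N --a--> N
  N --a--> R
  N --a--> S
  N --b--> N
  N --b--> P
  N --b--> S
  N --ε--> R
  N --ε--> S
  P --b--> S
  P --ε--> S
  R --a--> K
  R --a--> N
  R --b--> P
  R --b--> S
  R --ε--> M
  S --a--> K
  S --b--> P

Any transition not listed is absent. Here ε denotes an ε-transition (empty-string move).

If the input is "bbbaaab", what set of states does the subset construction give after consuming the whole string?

{M, N, P, R, S}

Start in {K}.
Read 'b': {K} → {M, R}.
Read 'b': {M, R} → {M, P, R, S}.
Read 'b': {M, P, R, S} → {M, P, R, S}.
Read 'a': {M, P, R, S} → {K, M, N, R, S}.
Read 'a': {K, M, N, R, S} → {K, M, N, R, S}.
Read 'a': {K, M, N, R, S} → {K, M, N, R, S}.
Read 'b': {K, M, N, R, S} → {M, N, P, R, S}.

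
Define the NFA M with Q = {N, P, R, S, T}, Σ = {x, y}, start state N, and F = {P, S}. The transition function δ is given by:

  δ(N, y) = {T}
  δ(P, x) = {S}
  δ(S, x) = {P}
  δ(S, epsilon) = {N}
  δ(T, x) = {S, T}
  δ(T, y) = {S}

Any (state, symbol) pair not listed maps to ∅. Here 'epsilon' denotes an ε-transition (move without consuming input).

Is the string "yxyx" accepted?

Yes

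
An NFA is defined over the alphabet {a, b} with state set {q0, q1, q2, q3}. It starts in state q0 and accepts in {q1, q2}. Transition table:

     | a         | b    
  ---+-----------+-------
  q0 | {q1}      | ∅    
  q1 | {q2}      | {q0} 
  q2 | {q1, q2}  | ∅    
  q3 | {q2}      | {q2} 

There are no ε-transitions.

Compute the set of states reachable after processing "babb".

∅

Start in {q0}.
Read 'b': {q0} → ∅.
The set is empty and remains empty for the remaining 3 symbols.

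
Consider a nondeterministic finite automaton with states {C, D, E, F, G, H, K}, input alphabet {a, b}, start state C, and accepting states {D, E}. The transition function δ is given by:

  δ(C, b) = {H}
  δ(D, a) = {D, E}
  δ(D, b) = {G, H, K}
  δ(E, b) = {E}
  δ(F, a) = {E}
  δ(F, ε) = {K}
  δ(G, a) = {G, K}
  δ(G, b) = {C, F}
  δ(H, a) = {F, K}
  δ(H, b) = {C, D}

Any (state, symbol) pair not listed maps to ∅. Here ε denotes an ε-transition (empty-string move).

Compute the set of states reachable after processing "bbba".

Start in {C}.
Read 'b': {C} → {H}.
Read 'b': {H} → {C, D}.
Read 'b': {C, D} → {G, H, K}.
Read 'a': {G, H, K} → {F, G, K}.

{F, G, K}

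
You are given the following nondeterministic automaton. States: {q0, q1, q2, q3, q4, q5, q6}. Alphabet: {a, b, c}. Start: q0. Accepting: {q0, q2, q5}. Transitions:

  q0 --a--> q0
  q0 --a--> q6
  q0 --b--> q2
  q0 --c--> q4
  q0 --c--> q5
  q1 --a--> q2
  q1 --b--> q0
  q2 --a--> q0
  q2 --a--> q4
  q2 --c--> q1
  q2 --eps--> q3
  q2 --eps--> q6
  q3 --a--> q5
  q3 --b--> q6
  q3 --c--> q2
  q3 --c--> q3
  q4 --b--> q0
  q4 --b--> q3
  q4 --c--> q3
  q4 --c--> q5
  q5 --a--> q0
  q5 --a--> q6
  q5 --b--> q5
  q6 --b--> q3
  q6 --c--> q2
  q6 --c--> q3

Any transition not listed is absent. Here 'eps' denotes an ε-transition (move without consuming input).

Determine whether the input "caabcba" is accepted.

Start in {q0}.
Read 'c': {q0} → {q4, q5}.
Read 'a': {q4, q5} → {q0, q6}.
Read 'a': {q0, q6} → {q0, q6}.
Read 'b': {q0, q6} → {q2, q3, q6}.
Read 'c': {q2, q3, q6} → {q1, q2, q3, q6}.
Read 'b': {q1, q2, q3, q6} → {q0, q3, q6}.
Read 'a': {q0, q3, q6} → {q0, q5, q6}.
The final set {q0, q5, q6} contains the accepting states q0, q5.

Yes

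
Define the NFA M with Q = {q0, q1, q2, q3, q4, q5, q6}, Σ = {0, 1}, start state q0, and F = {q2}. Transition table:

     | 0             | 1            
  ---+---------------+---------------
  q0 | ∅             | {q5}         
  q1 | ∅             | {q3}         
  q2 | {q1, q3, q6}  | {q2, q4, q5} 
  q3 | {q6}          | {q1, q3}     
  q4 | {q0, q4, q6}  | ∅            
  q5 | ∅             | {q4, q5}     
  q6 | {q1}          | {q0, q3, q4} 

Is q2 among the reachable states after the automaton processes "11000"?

No

Start in {q0}.
Read '1': q0→{q5}; now {q5}.
Read '1': q5→{q4, q5}; now {q4, q5}.
Read '0': q4→{q0, q4, q6}, q5→∅; now {q0, q4, q6}.
Read '0': q0→∅, q4→{q0, q4, q6}, q6→{q1}; now {q0, q1, q4, q6}.
Read '0': q0→∅, q1→∅, q4→{q0, q4, q6}, q6→{q1}; now {q0, q1, q4, q6}.
State q2 is not in {q0, q1, q4, q6}.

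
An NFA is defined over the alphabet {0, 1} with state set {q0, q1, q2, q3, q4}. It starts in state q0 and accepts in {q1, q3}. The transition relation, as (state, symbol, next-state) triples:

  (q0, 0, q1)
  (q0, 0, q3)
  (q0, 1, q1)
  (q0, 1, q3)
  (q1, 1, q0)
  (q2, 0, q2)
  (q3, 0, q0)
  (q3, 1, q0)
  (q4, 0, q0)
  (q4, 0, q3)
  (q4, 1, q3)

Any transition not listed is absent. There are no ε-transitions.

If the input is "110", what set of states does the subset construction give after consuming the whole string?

Start in {q0}.
Read '1': q0→{q1, q3}; now {q1, q3}.
Read '1': q1→{q0}, q3→{q0}; now {q0}.
Read '0': q0→{q1, q3}; now {q1, q3}.

{q1, q3}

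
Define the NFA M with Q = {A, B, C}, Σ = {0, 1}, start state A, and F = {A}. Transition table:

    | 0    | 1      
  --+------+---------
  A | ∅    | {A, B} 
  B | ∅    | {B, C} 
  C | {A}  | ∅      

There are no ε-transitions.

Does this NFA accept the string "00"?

Start in {A}.
Read '0': {A} → ∅.
The set is empty and remains empty for the remaining 1 symbol.
The final set ∅ contains no accepting state.

No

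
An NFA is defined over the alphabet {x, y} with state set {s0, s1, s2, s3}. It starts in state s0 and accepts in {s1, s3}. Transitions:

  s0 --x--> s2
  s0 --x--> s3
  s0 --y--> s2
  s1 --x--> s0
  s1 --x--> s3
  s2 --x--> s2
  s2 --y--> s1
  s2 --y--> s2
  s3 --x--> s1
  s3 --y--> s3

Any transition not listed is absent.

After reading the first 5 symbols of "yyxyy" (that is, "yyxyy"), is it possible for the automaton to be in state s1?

Yes

Start in {s0}.
Read 'y': s0→{s2}; now {s2}.
Read 'y': s2→{s1, s2}; now {s1, s2}.
Read 'x': s1→{s0, s3}, s2→{s2}; now {s0, s2, s3}.
Read 'y': s0→{s2}, s2→{s1, s2}, s3→{s3}; now {s1, s2, s3}.
Read 'y': s1→∅, s2→{s1, s2}, s3→{s3}; now {s1, s2, s3}.
State s1 is in {s1, s2, s3}.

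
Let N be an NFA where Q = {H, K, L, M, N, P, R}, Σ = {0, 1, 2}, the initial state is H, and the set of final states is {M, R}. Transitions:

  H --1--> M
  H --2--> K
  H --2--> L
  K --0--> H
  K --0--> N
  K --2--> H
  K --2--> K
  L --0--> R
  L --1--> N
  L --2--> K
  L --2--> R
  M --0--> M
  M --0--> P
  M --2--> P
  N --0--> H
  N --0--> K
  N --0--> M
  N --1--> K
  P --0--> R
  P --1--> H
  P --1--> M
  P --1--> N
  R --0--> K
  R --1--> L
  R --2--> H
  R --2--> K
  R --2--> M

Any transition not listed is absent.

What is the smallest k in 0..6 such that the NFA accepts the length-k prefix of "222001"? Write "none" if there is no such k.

2

Start in {H}.
Read '2': {H} → {K, L}.
Read '2': {K, L} → {H, K, R}.
None of the earlier sets intersect F, but {H, K, R} does.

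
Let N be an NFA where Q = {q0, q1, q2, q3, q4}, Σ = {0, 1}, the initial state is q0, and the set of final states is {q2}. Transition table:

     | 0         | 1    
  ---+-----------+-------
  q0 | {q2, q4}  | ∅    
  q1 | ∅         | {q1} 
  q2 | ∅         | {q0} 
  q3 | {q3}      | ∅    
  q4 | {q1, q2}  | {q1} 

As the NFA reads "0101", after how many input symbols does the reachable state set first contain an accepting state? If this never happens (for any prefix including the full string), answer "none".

1

Start in {q0}.
Read '0': {q0} → {q2, q4}.
None of the earlier sets intersect F, but {q2, q4} does.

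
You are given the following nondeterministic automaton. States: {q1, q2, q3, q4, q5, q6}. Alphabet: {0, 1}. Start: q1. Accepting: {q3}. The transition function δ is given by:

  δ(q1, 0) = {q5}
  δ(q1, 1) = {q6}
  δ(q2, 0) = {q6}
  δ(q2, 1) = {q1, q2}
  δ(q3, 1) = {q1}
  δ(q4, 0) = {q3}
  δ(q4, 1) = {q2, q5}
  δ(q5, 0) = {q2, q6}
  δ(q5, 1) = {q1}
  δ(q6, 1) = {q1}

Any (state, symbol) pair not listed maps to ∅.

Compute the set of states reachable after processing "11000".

Start in {q1}.
Read '1': q1→{q6}; now {q6}.
Read '1': q6→{q1}; now {q1}.
Read '0': q1→{q5}; now {q5}.
Read '0': q5→{q2, q6}; now {q2, q6}.
Read '0': q2→{q6}, q6→∅; now {q6}.

{q6}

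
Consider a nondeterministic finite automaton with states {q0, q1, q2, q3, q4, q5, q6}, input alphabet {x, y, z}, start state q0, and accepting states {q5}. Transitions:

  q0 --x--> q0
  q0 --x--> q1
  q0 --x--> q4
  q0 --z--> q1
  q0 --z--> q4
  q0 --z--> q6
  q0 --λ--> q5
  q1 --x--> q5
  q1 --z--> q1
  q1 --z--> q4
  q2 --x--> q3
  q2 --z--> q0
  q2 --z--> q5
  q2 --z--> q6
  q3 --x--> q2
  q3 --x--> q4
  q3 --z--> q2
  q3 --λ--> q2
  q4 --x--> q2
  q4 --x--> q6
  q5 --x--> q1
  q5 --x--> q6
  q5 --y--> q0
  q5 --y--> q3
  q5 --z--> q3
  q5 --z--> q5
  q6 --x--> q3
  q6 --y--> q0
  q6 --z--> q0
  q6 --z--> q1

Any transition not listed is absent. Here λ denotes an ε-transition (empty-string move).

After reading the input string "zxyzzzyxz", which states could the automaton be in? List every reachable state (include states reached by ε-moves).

{q0, q1, q2, q3, q4, q5, q6}

Start: ε-closure({q0}) = {q0, q5}.
Read 'z': {q0, q5} → {q1, q2, q3, q4, q5, q6}.
Read 'x': {q1, q2, q3, q4, q5, q6} → {q1, q2, q3, q4, q5, q6}.
Read 'y': {q1, q2, q3, q4, q5, q6} → {q0, q2, q3, q5}.
Read 'z': {q0, q2, q3, q5} → {q0, q1, q2, q3, q4, q5, q6}.
Read 'z': {q0, q1, q2, q3, q4, q5, q6} → {q0, q1, q2, q3, q4, q5, q6}.
Read 'z': {q0, q1, q2, q3, q4, q5, q6} → {q0, q1, q2, q3, q4, q5, q6}.
Read 'y': {q0, q1, q2, q3, q4, q5, q6} → {q0, q2, q3, q5}.
Read 'x': {q0, q2, q3, q5} → {q0, q1, q2, q3, q4, q5, q6}.
Read 'z': {q0, q1, q2, q3, q4, q5, q6} → {q0, q1, q2, q3, q4, q5, q6}.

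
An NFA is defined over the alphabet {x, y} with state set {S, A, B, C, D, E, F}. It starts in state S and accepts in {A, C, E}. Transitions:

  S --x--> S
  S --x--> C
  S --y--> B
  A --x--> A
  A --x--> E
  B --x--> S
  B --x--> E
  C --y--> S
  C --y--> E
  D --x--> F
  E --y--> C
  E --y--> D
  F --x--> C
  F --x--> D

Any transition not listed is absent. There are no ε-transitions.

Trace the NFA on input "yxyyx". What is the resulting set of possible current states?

Start in {S}.
Read 'y': {S} → {B}.
Read 'x': {B} → {S, E}.
Read 'y': {S, E} → {B, C, D}.
Read 'y': {B, C, D} → {S, E}.
Read 'x': {S, E} → {S, C}.

{S, C}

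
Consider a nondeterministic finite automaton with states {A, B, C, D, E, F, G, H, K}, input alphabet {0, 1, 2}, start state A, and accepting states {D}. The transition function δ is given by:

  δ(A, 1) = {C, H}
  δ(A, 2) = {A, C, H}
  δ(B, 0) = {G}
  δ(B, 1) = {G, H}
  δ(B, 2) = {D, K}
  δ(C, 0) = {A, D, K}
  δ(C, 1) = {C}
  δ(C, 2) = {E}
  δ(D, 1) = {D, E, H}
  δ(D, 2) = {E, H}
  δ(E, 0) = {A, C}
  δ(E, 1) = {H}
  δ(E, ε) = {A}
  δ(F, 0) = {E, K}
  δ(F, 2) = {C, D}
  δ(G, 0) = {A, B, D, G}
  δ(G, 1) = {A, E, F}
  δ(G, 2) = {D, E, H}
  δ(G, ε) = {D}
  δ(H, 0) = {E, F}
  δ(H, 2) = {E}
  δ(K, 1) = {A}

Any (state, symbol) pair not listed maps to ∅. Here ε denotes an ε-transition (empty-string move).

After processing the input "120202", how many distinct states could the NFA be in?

Start in {A}.
Read '1': {A} → {C, H}.
Read '2': {C, H} → {A, E}.
Read '0': {A, E} → {A, C}.
Read '2': {A, C} → {A, C, E, H}.
Read '0': {A, C, E, H} → {A, C, D, E, F, K}.
Read '2': {A, C, D, E, F, K} → {A, C, D, E, H}.
That set has 5 states.

5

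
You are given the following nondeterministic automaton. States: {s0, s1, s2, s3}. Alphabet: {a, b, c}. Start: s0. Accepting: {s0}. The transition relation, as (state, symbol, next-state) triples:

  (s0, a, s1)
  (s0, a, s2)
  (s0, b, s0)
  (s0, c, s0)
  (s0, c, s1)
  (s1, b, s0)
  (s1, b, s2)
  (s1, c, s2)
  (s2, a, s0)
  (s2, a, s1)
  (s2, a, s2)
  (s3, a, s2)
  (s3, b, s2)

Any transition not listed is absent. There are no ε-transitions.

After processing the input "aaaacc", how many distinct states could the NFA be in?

Start in {s0}.
Read 'a': s0→{s1, s2}; now {s1, s2}.
Read 'a': s1→∅, s2→{s0, s1, s2}; now {s0, s1, s2}.
Read 'a': s0→{s1, s2}, s1→∅, s2→{s0, s1, s2}; now {s0, s1, s2}.
Read 'a': s0→{s1, s2}, s1→∅, s2→{s0, s1, s2}; now {s0, s1, s2}.
Read 'c': s0→{s0, s1}, s1→{s2}, s2→∅; now {s0, s1, s2}.
Read 'c': s0→{s0, s1}, s1→{s2}, s2→∅; now {s0, s1, s2}.
That set has 3 states.

3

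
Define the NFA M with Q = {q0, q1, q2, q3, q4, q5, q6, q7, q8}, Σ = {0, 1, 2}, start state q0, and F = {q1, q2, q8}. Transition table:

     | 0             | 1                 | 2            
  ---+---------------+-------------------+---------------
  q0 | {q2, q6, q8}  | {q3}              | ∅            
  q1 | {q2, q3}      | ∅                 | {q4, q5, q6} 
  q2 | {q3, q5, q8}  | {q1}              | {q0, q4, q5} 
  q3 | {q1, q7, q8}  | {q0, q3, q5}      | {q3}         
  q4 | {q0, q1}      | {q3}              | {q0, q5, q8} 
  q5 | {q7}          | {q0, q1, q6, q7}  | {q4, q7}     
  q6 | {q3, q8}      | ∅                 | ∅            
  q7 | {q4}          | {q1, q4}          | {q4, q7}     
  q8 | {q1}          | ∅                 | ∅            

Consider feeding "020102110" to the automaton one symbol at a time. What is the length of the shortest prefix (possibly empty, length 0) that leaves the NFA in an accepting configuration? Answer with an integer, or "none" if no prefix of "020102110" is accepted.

1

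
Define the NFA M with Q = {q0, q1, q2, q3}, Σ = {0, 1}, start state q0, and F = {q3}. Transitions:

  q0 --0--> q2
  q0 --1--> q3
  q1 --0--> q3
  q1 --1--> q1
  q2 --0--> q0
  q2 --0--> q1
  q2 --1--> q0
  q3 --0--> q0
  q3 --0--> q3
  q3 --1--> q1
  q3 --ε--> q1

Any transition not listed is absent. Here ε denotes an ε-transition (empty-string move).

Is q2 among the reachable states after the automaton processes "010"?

Yes

Start in {q0}.
Read '0': {q0} → {q2}.
Read '1': {q2} → {q0}.
Read '0': {q0} → {q2}.
State q2 is in {q2}.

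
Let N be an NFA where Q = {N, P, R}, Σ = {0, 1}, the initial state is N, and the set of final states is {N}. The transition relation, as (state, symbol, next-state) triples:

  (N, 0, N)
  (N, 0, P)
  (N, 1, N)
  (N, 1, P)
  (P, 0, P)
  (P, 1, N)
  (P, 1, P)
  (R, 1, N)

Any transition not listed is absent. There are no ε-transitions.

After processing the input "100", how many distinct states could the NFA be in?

2

Start in {N}.
Read '1': N→{N, P}; now {N, P}.
Read '0': N→{N, P}, P→{P}; now {N, P}.
Read '0': N→{N, P}, P→{P}; now {N, P}.
That set has 2 states.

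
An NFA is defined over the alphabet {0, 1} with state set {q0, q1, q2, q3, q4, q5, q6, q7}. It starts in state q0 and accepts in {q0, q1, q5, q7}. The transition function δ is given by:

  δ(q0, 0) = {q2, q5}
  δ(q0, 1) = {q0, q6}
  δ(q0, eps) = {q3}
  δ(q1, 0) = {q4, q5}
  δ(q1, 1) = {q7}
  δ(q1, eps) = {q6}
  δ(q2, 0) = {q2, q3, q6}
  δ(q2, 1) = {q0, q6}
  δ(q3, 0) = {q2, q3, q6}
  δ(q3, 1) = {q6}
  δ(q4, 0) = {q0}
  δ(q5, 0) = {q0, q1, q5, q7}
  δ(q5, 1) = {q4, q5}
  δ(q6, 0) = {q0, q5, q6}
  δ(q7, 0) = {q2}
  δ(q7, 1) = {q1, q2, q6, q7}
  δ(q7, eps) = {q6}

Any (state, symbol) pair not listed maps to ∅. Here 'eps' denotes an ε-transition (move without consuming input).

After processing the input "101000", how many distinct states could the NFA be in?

Start: ε-closure({q0}) = {q0, q3}.
Read '1': {q0, q3} → {q0, q3, q6}.
Read '0': {q0, q3, q6} → {q0, q2, q3, q5, q6}.
Read '1': {q0, q2, q3, q5, q6} → {q0, q3, q4, q5, q6}.
Read '0': {q0, q3, q4, q5, q6} → {q0, q1, q2, q3, q5, q6, q7}.
Read '0': {q0, q1, q2, q3, q5, q6, q7} → {q0, q1, q2, q3, q4, q5, q6, q7}.
Read '0': {q0, q1, q2, q3, q4, q5, q6, q7} → {q0, q1, q2, q3, q4, q5, q6, q7}.
That set has 8 states.

8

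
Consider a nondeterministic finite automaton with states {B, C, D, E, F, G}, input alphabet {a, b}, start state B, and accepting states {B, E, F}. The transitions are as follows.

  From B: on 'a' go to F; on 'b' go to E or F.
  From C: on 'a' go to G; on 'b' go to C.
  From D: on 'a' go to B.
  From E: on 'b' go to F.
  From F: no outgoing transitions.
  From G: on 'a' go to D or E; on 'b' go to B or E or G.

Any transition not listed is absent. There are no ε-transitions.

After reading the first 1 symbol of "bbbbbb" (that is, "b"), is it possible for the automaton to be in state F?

Yes

Start in {B}.
Read 'b': {B} → {E, F}.
State F is in {E, F}.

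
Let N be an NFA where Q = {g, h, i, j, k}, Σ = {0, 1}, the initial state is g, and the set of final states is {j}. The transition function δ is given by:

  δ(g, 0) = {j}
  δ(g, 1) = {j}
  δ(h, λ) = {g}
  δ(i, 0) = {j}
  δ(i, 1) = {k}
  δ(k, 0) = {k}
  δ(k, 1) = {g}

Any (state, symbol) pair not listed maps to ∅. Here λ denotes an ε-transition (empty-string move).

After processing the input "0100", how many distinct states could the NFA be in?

0

Start in {g}.
Read '0': g→{j}; now {j}.
Read '1': j→∅; now ∅.
The set is empty and remains empty for the remaining 2 symbols.
That set has 0 states.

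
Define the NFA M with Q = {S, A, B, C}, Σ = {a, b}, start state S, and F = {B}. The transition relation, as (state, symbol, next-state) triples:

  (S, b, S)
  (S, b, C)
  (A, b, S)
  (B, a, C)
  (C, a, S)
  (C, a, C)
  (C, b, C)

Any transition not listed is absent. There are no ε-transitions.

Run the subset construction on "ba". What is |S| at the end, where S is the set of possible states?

2

Start in {S}.
Read 'b': S→{S, C}; now {S, C}.
Read 'a': S→∅, C→{S, C}; now {S, C}.
That set has 2 states.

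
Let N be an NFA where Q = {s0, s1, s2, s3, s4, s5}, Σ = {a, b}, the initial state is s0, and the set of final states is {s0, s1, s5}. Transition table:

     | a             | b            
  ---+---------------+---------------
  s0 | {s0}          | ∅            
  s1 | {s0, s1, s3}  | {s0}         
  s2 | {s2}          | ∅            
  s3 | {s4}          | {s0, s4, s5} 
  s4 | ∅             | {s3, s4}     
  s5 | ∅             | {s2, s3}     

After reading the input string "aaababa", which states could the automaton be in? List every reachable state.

Start in {s0}.
Read 'a': s0→{s0}; now {s0}.
Read 'a': s0→{s0}; now {s0}.
Read 'a': s0→{s0}; now {s0}.
Read 'b': s0→∅; now ∅.
The set is empty and remains empty for the remaining 3 symbols.

∅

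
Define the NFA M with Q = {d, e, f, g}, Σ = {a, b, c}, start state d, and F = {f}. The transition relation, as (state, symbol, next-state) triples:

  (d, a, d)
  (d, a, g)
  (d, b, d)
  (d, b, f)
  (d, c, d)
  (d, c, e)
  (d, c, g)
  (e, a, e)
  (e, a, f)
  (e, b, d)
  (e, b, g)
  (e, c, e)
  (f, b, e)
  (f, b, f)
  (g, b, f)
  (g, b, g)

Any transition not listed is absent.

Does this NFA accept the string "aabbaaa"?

Yes

Start in {d}.
Read 'a': d→{d, g}; now {d, g}.
Read 'a': d→{d, g}, g→∅; now {d, g}.
Read 'b': d→{d, f}, g→{f, g}; now {d, f, g}.
Read 'b': d→{d, f}, f→{e, f}, g→{f, g}; now {d, e, f, g}.
Read 'a': d→{d, g}, e→{e, f}, f→∅, g→∅; now {d, e, f, g}.
Read 'a': d→{d, g}, e→{e, f}, f→∅, g→∅; now {d, e, f, g}.
Read 'a': d→{d, g}, e→{e, f}, f→∅, g→∅; now {d, e, f, g}.
The final set {d, e, f, g} contains the accepting state f.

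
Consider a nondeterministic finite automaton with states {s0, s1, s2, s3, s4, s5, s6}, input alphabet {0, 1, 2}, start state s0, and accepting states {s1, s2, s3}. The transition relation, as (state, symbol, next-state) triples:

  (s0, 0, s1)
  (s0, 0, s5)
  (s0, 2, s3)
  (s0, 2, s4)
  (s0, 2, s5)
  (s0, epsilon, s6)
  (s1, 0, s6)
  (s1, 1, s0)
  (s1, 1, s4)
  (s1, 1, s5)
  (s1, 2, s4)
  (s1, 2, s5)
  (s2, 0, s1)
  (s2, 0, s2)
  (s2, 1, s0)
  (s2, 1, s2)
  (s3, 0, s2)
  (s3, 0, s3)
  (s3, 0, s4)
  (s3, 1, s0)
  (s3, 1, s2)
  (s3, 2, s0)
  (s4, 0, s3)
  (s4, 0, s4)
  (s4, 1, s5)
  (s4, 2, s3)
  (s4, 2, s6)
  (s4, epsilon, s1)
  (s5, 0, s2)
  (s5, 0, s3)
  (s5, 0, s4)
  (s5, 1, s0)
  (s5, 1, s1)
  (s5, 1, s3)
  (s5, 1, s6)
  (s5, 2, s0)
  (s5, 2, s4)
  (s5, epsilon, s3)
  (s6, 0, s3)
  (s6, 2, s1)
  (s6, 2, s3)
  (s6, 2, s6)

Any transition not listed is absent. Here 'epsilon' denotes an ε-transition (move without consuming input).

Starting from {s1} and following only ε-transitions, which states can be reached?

{s1}

Begin with {s1}.
No ε-moves leave this set, so the closure equals the set itself.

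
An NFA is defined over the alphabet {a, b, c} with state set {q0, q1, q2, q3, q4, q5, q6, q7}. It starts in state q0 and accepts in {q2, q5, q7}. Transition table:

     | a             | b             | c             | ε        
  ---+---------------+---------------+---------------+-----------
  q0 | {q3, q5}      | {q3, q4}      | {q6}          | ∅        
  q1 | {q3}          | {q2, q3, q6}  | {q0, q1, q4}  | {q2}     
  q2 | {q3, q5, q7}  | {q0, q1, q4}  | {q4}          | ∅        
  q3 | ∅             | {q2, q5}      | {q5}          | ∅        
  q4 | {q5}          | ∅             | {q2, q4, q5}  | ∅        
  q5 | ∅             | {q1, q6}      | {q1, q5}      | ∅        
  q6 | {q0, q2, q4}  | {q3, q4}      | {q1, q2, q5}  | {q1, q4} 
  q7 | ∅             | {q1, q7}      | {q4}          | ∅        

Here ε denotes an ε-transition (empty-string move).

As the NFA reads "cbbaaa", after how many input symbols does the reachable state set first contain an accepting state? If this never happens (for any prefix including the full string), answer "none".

1

Start in {q0}.
Read 'c': q0→{q6}; union {q6}; ε-closure = {q1, q2, q4, q6}.
None of the earlier sets intersect F, but {q1, q2, q4, q6} does.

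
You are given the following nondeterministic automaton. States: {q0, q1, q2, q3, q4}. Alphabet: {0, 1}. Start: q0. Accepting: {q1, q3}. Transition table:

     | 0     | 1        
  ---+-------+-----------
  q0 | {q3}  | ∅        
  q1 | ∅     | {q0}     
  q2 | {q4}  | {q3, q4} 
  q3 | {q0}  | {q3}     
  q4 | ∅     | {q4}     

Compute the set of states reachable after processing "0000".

{q0}

Start in {q0}.
Read '0': q0→{q3}; now {q3}.
Read '0': q3→{q0}; now {q0}.
Read '0': q0→{q3}; now {q3}.
Read '0': q3→{q0}; now {q0}.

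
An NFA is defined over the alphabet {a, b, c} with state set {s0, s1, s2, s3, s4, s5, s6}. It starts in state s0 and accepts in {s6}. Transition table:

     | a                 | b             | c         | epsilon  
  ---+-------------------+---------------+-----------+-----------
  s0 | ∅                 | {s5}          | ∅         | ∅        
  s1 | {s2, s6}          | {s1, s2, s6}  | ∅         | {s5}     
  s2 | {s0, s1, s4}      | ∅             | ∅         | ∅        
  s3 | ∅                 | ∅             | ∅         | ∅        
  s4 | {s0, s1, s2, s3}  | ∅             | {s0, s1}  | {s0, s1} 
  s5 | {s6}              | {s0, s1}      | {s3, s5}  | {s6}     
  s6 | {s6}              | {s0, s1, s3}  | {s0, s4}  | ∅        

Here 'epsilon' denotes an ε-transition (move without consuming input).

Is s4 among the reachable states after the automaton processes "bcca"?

No

Start in {s0}.
Read 'b': s0→{s5}; union {s5}; ε-closure = {s5, s6}.
Read 'c': s5→{s3, s5}, s6→{s0, s4}; union {s0, s3, s4, s5}; ε-closure = {s0, s1, s3, s4, s5, s6}.
Read 'c': s0→∅, s1→∅, s3→∅, s4→{s0, s1}, s5→{s3, s5}, s6→{s0, s4}; union {s0, s1, s3, s4, s5}; ε-closure = {s0, s1, s3, s4, s5, s6}.
Read 'a': s0→∅, s1→{s2, s6}, s3→∅, s4→{s0, s1, s2, s3}, s5→{s6}, s6→{s6}; union {s0, s1, s2, s3, s6}; ε-closure = {s0, s1, s2, s3, s5, s6}.
State s4 is not in {s0, s1, s2, s3, s5, s6}.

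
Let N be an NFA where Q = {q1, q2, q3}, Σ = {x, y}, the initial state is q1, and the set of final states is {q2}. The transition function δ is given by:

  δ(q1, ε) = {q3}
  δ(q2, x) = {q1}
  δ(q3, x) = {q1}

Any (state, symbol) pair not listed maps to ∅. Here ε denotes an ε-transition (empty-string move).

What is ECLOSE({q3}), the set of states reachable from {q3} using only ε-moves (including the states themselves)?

Begin with {q3}.
No ε-moves leave this set, so the closure equals the set itself.

{q3}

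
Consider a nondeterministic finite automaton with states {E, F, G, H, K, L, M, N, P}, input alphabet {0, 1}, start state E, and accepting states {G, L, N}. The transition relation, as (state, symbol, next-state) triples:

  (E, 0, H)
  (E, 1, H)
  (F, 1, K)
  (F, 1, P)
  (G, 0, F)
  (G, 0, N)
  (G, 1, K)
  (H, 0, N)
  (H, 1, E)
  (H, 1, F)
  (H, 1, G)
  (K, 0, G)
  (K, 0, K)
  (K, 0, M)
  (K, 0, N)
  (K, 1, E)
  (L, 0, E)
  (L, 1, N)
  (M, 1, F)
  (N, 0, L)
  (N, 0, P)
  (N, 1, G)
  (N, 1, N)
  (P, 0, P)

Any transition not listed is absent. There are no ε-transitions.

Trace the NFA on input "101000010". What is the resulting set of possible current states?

Start in {E}.
Read '1': E→{H}; now {H}.
Read '0': H→{N}; now {N}.
Read '1': N→{G, N}; now {G, N}.
Read '0': G→{F, N}, N→{L, P}; now {F, L, N, P}.
Read '0': F→∅, L→{E}, N→{L, P}, P→{P}; now {E, L, P}.
Read '0': E→{H}, L→{E}, P→{P}; now {E, H, P}.
Read '0': E→{H}, H→{N}, P→{P}; now {H, N, P}.
Read '1': H→{E, F, G}, N→{G, N}, P→∅; now {E, F, G, N}.
Read '0': E→{H}, F→∅, G→{F, N}, N→{L, P}; now {F, H, L, N, P}.

{F, H, L, N, P}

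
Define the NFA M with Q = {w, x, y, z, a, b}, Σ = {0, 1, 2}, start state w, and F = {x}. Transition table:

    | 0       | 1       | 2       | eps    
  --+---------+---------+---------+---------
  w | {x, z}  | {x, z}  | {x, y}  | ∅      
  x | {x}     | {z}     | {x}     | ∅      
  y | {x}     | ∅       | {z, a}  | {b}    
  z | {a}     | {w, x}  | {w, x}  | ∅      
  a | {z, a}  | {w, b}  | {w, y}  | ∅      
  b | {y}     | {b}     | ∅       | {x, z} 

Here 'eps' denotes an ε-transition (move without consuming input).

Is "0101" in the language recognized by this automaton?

Yes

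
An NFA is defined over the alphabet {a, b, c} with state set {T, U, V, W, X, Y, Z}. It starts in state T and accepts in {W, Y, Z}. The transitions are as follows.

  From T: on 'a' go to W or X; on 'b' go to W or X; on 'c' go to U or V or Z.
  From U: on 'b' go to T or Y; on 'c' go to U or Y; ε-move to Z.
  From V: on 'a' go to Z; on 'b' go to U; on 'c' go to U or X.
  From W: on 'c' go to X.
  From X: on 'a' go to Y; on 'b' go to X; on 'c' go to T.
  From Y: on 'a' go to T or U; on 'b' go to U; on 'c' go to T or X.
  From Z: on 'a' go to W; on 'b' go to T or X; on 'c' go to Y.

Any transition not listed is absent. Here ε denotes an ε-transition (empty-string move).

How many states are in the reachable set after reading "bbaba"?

1

Start in {T}.
Read 'b': {T} → {W, X}.
Read 'b': {W, X} → {X}.
Read 'a': {X} → {Y}.
Read 'b': {Y} → {U, Z}.
Read 'a': {U, Z} → {W}.
That set has 1 state.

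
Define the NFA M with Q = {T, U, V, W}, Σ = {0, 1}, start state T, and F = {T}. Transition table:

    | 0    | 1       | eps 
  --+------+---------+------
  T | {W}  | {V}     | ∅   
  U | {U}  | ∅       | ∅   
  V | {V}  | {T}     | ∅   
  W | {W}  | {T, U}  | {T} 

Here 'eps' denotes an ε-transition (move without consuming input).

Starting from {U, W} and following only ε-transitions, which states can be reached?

Begin with {U, W}.
ε-move W → T; add T.

{T, U, W}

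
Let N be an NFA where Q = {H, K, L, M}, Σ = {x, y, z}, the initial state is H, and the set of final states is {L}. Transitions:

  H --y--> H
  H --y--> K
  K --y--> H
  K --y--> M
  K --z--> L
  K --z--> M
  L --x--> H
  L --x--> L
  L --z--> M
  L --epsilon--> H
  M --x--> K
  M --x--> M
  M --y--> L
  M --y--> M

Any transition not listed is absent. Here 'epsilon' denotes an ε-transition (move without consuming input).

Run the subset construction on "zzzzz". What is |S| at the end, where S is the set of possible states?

0

Start in {H}.
Read 'z': H→∅; now ∅.
The set is empty and remains empty for the remaining 4 symbols.
That set has 0 states.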